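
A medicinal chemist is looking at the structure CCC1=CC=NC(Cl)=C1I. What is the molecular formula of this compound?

Walk through each heavy atom and fill implicit hydrogens from standard valence (C 4, N 3, O 2, S 2, halogen 1):
  atom 1: C, bond orders sum to 1 (valence 4) → 3 H
  atom 2: C, bond orders sum to 2 (valence 4) → 2 H
  atom 3: C, bond orders sum to 4 (valence 4) → 0 H
  atom 4: C, bond orders sum to 3 (valence 4) → 1 H
  atom 5: C, bond orders sum to 3 (valence 4) → 1 H
  atom 6: N, bond orders sum to 3 (valence 3) → 0 H
  atom 7: C, bond orders sum to 4 (valence 4) → 0 H
  atom 8: Cl (halogen, monovalent) → 0 H
  atom 9: C, bond orders sum to 4 (valence 4) → 0 H
  atom 10: I (halogen, monovalent) → 0 H
Totals → C:7, H:7, Cl:1, I:1, N:1.
In Hill order: C7H7ClIN.

C7H7ClIN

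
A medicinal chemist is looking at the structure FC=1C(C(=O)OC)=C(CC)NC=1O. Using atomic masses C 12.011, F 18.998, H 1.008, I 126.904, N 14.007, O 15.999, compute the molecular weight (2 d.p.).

187.17 g/mol

First, the molecular formula is C8H10FNO3 (counting implicit H from valence).
  C: 8 × 12.011 = 96.088
  F: 1 × 18.998 = 18.998
  H: 10 × 1.008 = 10.080
  N: 1 × 14.007 = 14.007
  O: 3 × 15.999 = 47.997
Sum: 8×12.011 + 1×18.998 + 10×1.008 + 1×14.007 + 3×15.999 = 187.170 → 187.17 g/mol.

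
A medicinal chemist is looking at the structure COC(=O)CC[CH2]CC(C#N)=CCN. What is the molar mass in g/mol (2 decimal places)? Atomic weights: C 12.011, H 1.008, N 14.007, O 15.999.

First, the molecular formula is C10H16N2O2 (counting implicit H from valence).
  C: 10 × 12.011 = 120.110
  H: 16 × 1.008 = 16.128
  N: 2 × 14.007 = 28.014
  O: 2 × 15.999 = 31.998
Sum: 10×12.011 + 16×1.008 + 2×14.007 + 2×15.999 = 196.250 → 196.25 g/mol.

196.25 g/mol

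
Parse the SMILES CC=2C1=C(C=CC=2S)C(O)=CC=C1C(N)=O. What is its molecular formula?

C12H11NO2S

Walk through each heavy atom and fill implicit hydrogens from standard valence (C 4, N 3, O 2, S 2, halogen 1):
  atom 1: C, bond orders sum to 1 (valence 4) → 3 H
  atom 2: C, bond orders sum to 4 (valence 4) → 0 H
  atom 3: C, bond orders sum to 4 (valence 4) → 0 H
  atom 4: C, bond orders sum to 4 (valence 4) → 0 H
  atom 5: C, bond orders sum to 3 (valence 4) → 1 H
  atom 6: C, bond orders sum to 3 (valence 4) → 1 H
  atom 7: C, bond orders sum to 4 (valence 4) → 0 H
  atom 8: S, bond orders sum to 1 (valence 2) → 1 H
  atom 9: C, bond orders sum to 4 (valence 4) → 0 H
  atom 10: O, bond orders sum to 1 (valence 2) → 1 H
  atom 11: C, bond orders sum to 3 (valence 4) → 1 H
  atom 12: C, bond orders sum to 3 (valence 4) → 1 H
  atom 13: C, bond orders sum to 4 (valence 4) → 0 H
  atom 14: C, bond orders sum to 4 (valence 4) → 0 H
  atom 15: N, bond orders sum to 1 (valence 3) → 2 H
  atom 16: O, bond orders sum to 2 (valence 2) → 0 H
Totals → C:12, H:11, N:1, O:2, S:1.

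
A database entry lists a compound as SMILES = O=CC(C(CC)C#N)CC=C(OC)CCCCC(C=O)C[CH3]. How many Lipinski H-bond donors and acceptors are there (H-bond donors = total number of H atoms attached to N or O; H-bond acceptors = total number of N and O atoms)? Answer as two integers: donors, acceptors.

Donors: find every N or O and count the H atoms it carries.
  atom 1 (O): bond orders sum to 2 → 0 H
  atom 8 (N): bond orders sum to 3 → 0 H
  atom 12 (O): bond orders sum to 2 → 0 H
  atom 20 (O): bond orders sum to 2 → 0 H
Lipinski HBD = 0.
Acceptors: N atoms = 1, O atoms = 3 → HBA = 4.

0, 4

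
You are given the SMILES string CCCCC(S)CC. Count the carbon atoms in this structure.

Count every carbon token in the SMILES (each C, including those in ring-closure positions and inside branches).
Carbon count: 7.

7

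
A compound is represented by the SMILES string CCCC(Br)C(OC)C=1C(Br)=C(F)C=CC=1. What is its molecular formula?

C12H15Br2FO

Walk through each heavy atom and fill implicit hydrogens from standard valence (C 4, N 3, O 2, S 2, halogen 1):
  atom 1: C, bond orders sum to 1 (valence 4) → 3 H
  atom 2: C, bond orders sum to 2 (valence 4) → 2 H
  atom 3: C, bond orders sum to 2 (valence 4) → 2 H
  atom 4: C, bond orders sum to 3 (valence 4) → 1 H
  atom 5: Br (halogen, monovalent) → 0 H
  atom 6: C, bond orders sum to 3 (valence 4) → 1 H
  atom 7: O, bond orders sum to 2 (valence 2) → 0 H
  atom 8: C, bond orders sum to 1 (valence 4) → 3 H
  atom 9: C, bond orders sum to 4 (valence 4) → 0 H
  atom 10: C, bond orders sum to 4 (valence 4) → 0 H
  atom 11: Br (halogen, monovalent) → 0 H
  atom 12: C, bond orders sum to 4 (valence 4) → 0 H
  atom 13: F (halogen, monovalent) → 0 H
  atom 14: C, bond orders sum to 3 (valence 4) → 1 H
  atom 15: C, bond orders sum to 3 (valence 4) → 1 H
  atom 16: C, bond orders sum to 3 (valence 4) → 1 H
Totals → C:12, H:15, Br:2, F:1, O:1.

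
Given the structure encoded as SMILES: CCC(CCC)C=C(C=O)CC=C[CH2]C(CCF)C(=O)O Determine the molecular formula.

C17H27FO3

Walk through each heavy atom and fill implicit hydrogens from standard valence (C 4, N 3, O 2, S 2, halogen 1):
  atom 1: C, bond orders sum to 1 (valence 4) → 3 H
  atom 2: C, bond orders sum to 2 (valence 4) → 2 H
  atom 3: C, bond orders sum to 3 (valence 4) → 1 H
  atom 4: C, bond orders sum to 2 (valence 4) → 2 H
  atom 5: C, bond orders sum to 2 (valence 4) → 2 H
  atom 6: C, bond orders sum to 1 (valence 4) → 3 H
  atom 7: C, bond orders sum to 3 (valence 4) → 1 H
  atom 8: C, bond orders sum to 4 (valence 4) → 0 H
  atom 9: C, bond orders sum to 3 (valence 4) → 1 H
  atom 10: O, bond orders sum to 2 (valence 2) → 0 H
  atom 11: C, bond orders sum to 2 (valence 4) → 2 H
  atom 12: C, bond orders sum to 3 (valence 4) → 1 H
  atom 13: C, bond orders sum to 3 (valence 4) → 1 H
  atom 14: C with explicit H count 2
  atom 15: C, bond orders sum to 3 (valence 4) → 1 H
  atom 16: C, bond orders sum to 2 (valence 4) → 2 H
  atom 17: C, bond orders sum to 2 (valence 4) → 2 H
  atom 18: F (halogen, monovalent) → 0 H
  atom 19: C, bond orders sum to 4 (valence 4) → 0 H
  atom 20: O, bond orders sum to 2 (valence 2) → 0 H
  atom 21: O, bond orders sum to 1 (valence 2) → 1 H
Totals → C:17, H:27, F:1, O:3.
In Hill order: C17H27FO3.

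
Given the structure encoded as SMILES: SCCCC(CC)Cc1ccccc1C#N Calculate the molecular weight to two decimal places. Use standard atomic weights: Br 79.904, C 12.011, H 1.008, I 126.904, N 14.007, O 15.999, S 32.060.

233.37 g/mol

First, the molecular formula is C14H19NS (counting implicit H from valence).
  C: 14 × 12.011 = 168.154
  H: 19 × 1.008 = 19.152
  N: 1 × 14.007 = 14.007
  S: 1 × 32.060 = 32.060
Sum: 14×12.011 + 19×1.008 + 1×14.007 + 1×32.060 = 233.373 → 233.37 g/mol.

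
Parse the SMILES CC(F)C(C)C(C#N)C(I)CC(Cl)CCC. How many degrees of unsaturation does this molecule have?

2

Molecular formula: C12H20ClFIN.
DoU = (2C + 2 + N − H − X) / 2, where X is the halogen count and O/S are ignored.
    = (2·12 + 2 + 1 − 20 − 3) / 2 = 4 / 2 = 2.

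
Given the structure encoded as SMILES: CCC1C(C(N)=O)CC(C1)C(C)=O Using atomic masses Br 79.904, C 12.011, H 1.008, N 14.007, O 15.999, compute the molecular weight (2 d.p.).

183.25 g/mol

First, the molecular formula is C10H17NO2 (counting implicit H from valence).
  C: 10 × 12.011 = 120.110
  H: 17 × 1.008 = 17.136
  N: 1 × 14.007 = 14.007
  O: 2 × 15.999 = 31.998
Sum: 10×12.011 + 17×1.008 + 1×14.007 + 2×15.999 = 183.251 → 183.25 g/mol.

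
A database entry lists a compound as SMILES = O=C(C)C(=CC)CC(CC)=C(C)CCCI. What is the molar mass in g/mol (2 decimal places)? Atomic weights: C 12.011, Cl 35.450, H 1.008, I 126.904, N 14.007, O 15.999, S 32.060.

334.24 g/mol

First, the molecular formula is C14H23IO (counting implicit H from valence).
  C: 14 × 12.011 = 168.154
  H: 23 × 1.008 = 23.184
  I: 1 × 126.904 = 126.904
  O: 1 × 15.999 = 15.999
Sum: 14×12.011 + 23×1.008 + 1×126.904 + 1×15.999 = 334.241 → 334.24 g/mol.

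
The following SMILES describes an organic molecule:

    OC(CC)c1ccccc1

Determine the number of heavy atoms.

10

Every atom symbol written in the SMILES (organic subset) is one heavy atom; implicit H are not written.
Heavy atoms by element → C:9, O:1.
Total: 10.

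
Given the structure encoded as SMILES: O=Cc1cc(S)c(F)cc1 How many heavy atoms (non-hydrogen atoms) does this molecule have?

10

Every atom symbol written in the SMILES (organic subset) is one heavy atom; implicit H are not written.
Heavy atoms by element → C:7, F:1, O:1, S:1.
Total: 10.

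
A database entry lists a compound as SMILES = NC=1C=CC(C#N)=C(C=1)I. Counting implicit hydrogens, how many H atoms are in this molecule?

5

Walk through each heavy atom and fill implicit hydrogens from standard valence (C 4, N 3, O 2, S 2, halogen 1):
  atom 1: N, bond orders sum to 1 (valence 3) → 2 H
  atom 2: C, bond orders sum to 4 (valence 4) → 0 H
  atom 3: C, bond orders sum to 3 (valence 4) → 1 H
  atom 4: C, bond orders sum to 3 (valence 4) → 1 H
  atom 5: C, bond orders sum to 4 (valence 4) → 0 H
  atom 6: C, bond orders sum to 4 (valence 4) → 0 H
  atom 7: N, bond orders sum to 3 (valence 3) → 0 H
  atom 8: C, bond orders sum to 4 (valence 4) → 0 H
  atom 9: C, bond orders sum to 3 (valence 4) → 1 H
  atom 10: I (halogen, monovalent) → 0 H
Total hydrogens: 5.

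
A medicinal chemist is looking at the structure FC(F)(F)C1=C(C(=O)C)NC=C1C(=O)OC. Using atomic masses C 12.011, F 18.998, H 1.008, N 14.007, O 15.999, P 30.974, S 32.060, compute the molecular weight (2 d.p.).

First, the molecular formula is C9H8F3NO3 (counting implicit H from valence).
  C: 9 × 12.011 = 108.099
  F: 3 × 18.998 = 56.994
  H: 8 × 1.008 = 8.064
  N: 1 × 14.007 = 14.007
  O: 3 × 15.999 = 47.997
Sum: 9×12.011 + 3×18.998 + 8×1.008 + 1×14.007 + 3×15.999 = 235.161 → 235.16 g/mol.

235.16 g/mol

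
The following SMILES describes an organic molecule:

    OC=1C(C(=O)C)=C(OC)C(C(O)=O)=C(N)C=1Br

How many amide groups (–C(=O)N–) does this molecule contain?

Scan the SMILES for the amide motif — none present.
Groups that are present: 1 carboxylic acid, 1 ether, 1 hydroxyl, 1 ketone, 1 primary amine.

0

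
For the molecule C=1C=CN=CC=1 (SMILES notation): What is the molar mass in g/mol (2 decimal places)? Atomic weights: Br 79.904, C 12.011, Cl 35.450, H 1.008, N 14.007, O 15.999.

First, the molecular formula is C5H5N (counting implicit H from valence).
  C: 5 × 12.011 = 60.055
  H: 5 × 1.008 = 5.040
  N: 1 × 14.007 = 14.007
Sum: 5×12.011 + 5×1.008 + 1×14.007 = 79.102 → 79.10 g/mol.

79.10 g/mol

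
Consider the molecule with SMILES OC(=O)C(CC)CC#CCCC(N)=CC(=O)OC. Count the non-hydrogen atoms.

18

Every atom symbol written in the SMILES (organic subset) is one heavy atom; implicit H are not written.
Heavy atoms by element → C:13, N:1, O:4.
Total: 18.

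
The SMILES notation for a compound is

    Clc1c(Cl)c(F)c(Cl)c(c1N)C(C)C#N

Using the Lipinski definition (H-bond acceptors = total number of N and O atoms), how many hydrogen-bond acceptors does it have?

2

N atoms: 2; O atoms: 0.
Lipinski HBA = 2 + 0 = 2.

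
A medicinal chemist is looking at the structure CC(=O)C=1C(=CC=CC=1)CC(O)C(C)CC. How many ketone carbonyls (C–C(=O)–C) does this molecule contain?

The ketone motif appears at heavy-atom position 2 in the SMILES.
Other groups present: 1 hydroxyl.
Ketone count: 1.

1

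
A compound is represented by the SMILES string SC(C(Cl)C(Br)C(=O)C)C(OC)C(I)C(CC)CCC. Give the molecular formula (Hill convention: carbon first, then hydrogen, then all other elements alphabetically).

Walk through each heavy atom and fill implicit hydrogens from standard valence (C 4, N 3, O 2, S 2, halogen 1):
  atom 1: S, bond orders sum to 1 (valence 2) → 1 H
  atom 2: C, bond orders sum to 3 (valence 4) → 1 H
  atom 3: C, bond orders sum to 3 (valence 4) → 1 H
  atom 4: Cl (halogen, monovalent) → 0 H
  atom 5: C, bond orders sum to 3 (valence 4) → 1 H
  atom 6: Br (halogen, monovalent) → 0 H
  atom 7: C, bond orders sum to 4 (valence 4) → 0 H
  atom 8: O, bond orders sum to 2 (valence 2) → 0 H
  atom 9: C, bond orders sum to 1 (valence 4) → 3 H
  atom 10: C, bond orders sum to 3 (valence 4) → 1 H
  atom 11: O, bond orders sum to 2 (valence 2) → 0 H
  atom 12: C, bond orders sum to 1 (valence 4) → 3 H
  atom 13: C, bond orders sum to 3 (valence 4) → 1 H
  atom 14: I (halogen, monovalent) → 0 H
  atom 15: C, bond orders sum to 3 (valence 4) → 1 H
  atom 16: C, bond orders sum to 2 (valence 4) → 2 H
  atom 17: C, bond orders sum to 1 (valence 4) → 3 H
  atom 18: C, bond orders sum to 2 (valence 4) → 2 H
  atom 19: C, bond orders sum to 2 (valence 4) → 2 H
  atom 20: C, bond orders sum to 1 (valence 4) → 3 H
Totals → C:14, H:25, Br:1, Cl:1, I:1, O:2, S:1.
In Hill order: C14H25BrClIO2S.

C14H25BrClIO2S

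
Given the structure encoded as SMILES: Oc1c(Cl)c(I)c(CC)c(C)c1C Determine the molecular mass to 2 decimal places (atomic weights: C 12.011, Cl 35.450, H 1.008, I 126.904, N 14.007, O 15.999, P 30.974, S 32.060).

310.56 g/mol

First, the molecular formula is C10H12ClIO (counting implicit H from valence).
  C: 10 × 12.011 = 120.110
  Cl: 1 × 35.450 = 35.450
  H: 12 × 1.008 = 12.096
  I: 1 × 126.904 = 126.904
  O: 1 × 15.999 = 15.999
Sum: 10×12.011 + 1×35.450 + 12×1.008 + 1×126.904 + 1×15.999 = 310.559 → 310.56 g/mol.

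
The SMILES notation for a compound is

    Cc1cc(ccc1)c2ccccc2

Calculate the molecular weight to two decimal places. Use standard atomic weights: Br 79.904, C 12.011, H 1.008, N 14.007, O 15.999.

First, the molecular formula is C13H12 (counting implicit H from valence).
  C: 13 × 12.011 = 156.143
  H: 12 × 1.008 = 12.096
Sum: 13×12.011 + 12×1.008 = 168.239 → 168.24 g/mol.

168.24 g/mol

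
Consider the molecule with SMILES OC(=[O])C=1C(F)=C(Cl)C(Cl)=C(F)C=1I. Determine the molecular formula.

C7HCl2F2IO2

Walk through each heavy atom and fill implicit hydrogens from standard valence (C 4, N 3, O 2, S 2, halogen 1):
  atom 1: O, bond orders sum to 1 (valence 2) → 1 H
  atom 2: C, bond orders sum to 4 (valence 4) → 0 H
  atom 3: O with explicit H count 0
  atom 4: C, bond orders sum to 4 (valence 4) → 0 H
  atom 5: C, bond orders sum to 4 (valence 4) → 0 H
  atom 6: F (halogen, monovalent) → 0 H
  atom 7: C, bond orders sum to 4 (valence 4) → 0 H
  atom 8: Cl (halogen, monovalent) → 0 H
  atom 9: C, bond orders sum to 4 (valence 4) → 0 H
  atom 10: Cl (halogen, monovalent) → 0 H
  atom 11: C, bond orders sum to 4 (valence 4) → 0 H
  atom 12: F (halogen, monovalent) → 0 H
  atom 13: C, bond orders sum to 4 (valence 4) → 0 H
  atom 14: I (halogen, monovalent) → 0 H
Totals → C:7, H:1, Cl:2, F:2, I:1, O:2.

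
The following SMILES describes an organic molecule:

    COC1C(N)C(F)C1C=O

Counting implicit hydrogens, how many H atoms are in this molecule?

10

Walk through each heavy atom and fill implicit hydrogens from standard valence (C 4, N 3, O 2, S 2, halogen 1):
  atom 1: C, bond orders sum to 1 (valence 4) → 3 H
  atom 2: O, bond orders sum to 2 (valence 2) → 0 H
  atom 3: C, bond orders sum to 3 (valence 4) → 1 H
  atom 4: C, bond orders sum to 3 (valence 4) → 1 H
  atom 5: N, bond orders sum to 1 (valence 3) → 2 H
  atom 6: C, bond orders sum to 3 (valence 4) → 1 H
  atom 7: F (halogen, monovalent) → 0 H
  atom 8: C, bond orders sum to 3 (valence 4) → 1 H
  atom 9: C, bond orders sum to 3 (valence 4) → 1 H
  atom 10: O, bond orders sum to 2 (valence 2) → 0 H
Total hydrogens: 10.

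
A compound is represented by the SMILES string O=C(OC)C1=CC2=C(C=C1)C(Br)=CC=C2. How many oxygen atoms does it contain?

2

Scan the SMILES for O atoms (remember two-letter symbols like Cl and Br are single atoms).
Oxygen count: 2.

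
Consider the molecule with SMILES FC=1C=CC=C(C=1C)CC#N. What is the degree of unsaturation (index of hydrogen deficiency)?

6

Degree of unsaturation = (number of rings) + (number of π bonds).
Ring closures in the SMILES: 1.
π bonds: 3 double bonds (each 1 DoU), 1 triple bond (each 2 DoU) → 5 DoU from unsaturation.
Total DoU = 1 + 5 = 6.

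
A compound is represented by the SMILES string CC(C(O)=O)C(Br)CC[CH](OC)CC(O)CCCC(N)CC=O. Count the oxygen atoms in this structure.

5

Scan the SMILES for O atoms (remember two-letter symbols like Cl and Br are single atoms).
Oxygen count: 5.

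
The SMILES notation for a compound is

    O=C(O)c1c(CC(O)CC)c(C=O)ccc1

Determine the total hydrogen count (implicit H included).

Walk through each heavy atom and fill implicit hydrogens from standard valence (C 4, N 3, O 2, S 2, halogen 1); for lowercase aromatic atoms, an aromatic c carries 1 H when it has two neighbours and 0 H with three, and aromatic n carries 0 H:
  atom 1: O, bond orders sum to 2 (valence 2) → 0 H
  atom 2: C, bond orders sum to 4 (valence 4) → 0 H
  atom 3: O, bond orders sum to 1 (valence 2) → 1 H
  atom 4: aromatic c, 3 neighbours → 0 H
  atom 5: aromatic c, 3 neighbours → 0 H
  atom 6: C, bond orders sum to 2 (valence 4) → 2 H
  atom 7: C, bond orders sum to 3 (valence 4) → 1 H
  atom 8: O, bond orders sum to 1 (valence 2) → 1 H
  atom 9: C, bond orders sum to 2 (valence 4) → 2 H
  atom 10: C, bond orders sum to 1 (valence 4) → 3 H
  atom 11: aromatic c, 3 neighbours → 0 H
  atom 12: C, bond orders sum to 3 (valence 4) → 1 H
  atom 13: O, bond orders sum to 2 (valence 2) → 0 H
  atom 14: aromatic c, 2 neighbours → 1 H
  atom 15: aromatic c, 2 neighbours → 1 H
  atom 16: aromatic c, 2 neighbours → 1 H
Total hydrogens: 14.

14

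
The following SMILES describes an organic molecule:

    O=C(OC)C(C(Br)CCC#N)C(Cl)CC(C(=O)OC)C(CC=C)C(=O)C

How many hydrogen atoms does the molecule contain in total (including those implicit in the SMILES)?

Walk through each heavy atom and fill implicit hydrogens from standard valence (C 4, N 3, O 2, S 2, halogen 1):
  atom 1: O, bond orders sum to 2 (valence 2) → 0 H
  atom 2: C, bond orders sum to 4 (valence 4) → 0 H
  atom 3: O, bond orders sum to 2 (valence 2) → 0 H
  atom 4: C, bond orders sum to 1 (valence 4) → 3 H
  atom 5: C, bond orders sum to 3 (valence 4) → 1 H
  atom 6: C, bond orders sum to 3 (valence 4) → 1 H
  atom 7: Br (halogen, monovalent) → 0 H
  atom 8: C, bond orders sum to 2 (valence 4) → 2 H
  atom 9: C, bond orders sum to 2 (valence 4) → 2 H
  atom 10: C, bond orders sum to 4 (valence 4) → 0 H
  atom 11: N, bond orders sum to 3 (valence 3) → 0 H
  atom 12: C, bond orders sum to 3 (valence 4) → 1 H
  atom 13: Cl (halogen, monovalent) → 0 H
  atom 14: C, bond orders sum to 2 (valence 4) → 2 H
  atom 15: C, bond orders sum to 3 (valence 4) → 1 H
  atom 16: C, bond orders sum to 4 (valence 4) → 0 H
  atom 17: O, bond orders sum to 2 (valence 2) → 0 H
  atom 18: O, bond orders sum to 2 (valence 2) → 0 H
  atom 19: C, bond orders sum to 1 (valence 4) → 3 H
  atom 20: C, bond orders sum to 3 (valence 4) → 1 H
  atom 21: C, bond orders sum to 2 (valence 4) → 2 H
  atom 22: C, bond orders sum to 3 (valence 4) → 1 H
  atom 23: C, bond orders sum to 2 (valence 4) → 2 H
  atom 24: C, bond orders sum to 4 (valence 4) → 0 H
  atom 25: O, bond orders sum to 2 (valence 2) → 0 H
  atom 26: C, bond orders sum to 1 (valence 4) → 3 H
Total hydrogens: 25.

25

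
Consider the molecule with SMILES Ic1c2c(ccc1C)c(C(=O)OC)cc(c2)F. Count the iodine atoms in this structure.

1

Scan the SMILES for I atoms (remember two-letter symbols like Cl and Br are single atoms).
Iodine count: 1.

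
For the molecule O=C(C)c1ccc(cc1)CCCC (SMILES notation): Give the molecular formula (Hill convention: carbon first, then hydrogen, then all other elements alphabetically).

Walk through each heavy atom and fill implicit hydrogens from standard valence (C 4, N 3, O 2, S 2, halogen 1); for lowercase aromatic atoms, an aromatic c carries 1 H when it has two neighbours and 0 H with three, and aromatic n carries 0 H:
  atom 1: O, bond orders sum to 2 (valence 2) → 0 H
  atom 2: C, bond orders sum to 4 (valence 4) → 0 H
  atom 3: C, bond orders sum to 1 (valence 4) → 3 H
  atom 4: aromatic c, 3 neighbours → 0 H
  atom 5: aromatic c, 2 neighbours → 1 H
  atom 6: aromatic c, 2 neighbours → 1 H
  atom 7: aromatic c, 3 neighbours → 0 H
  atom 8: aromatic c, 2 neighbours → 1 H
  atom 9: aromatic c, 2 neighbours → 1 H
  atom 10: C, bond orders sum to 2 (valence 4) → 2 H
  atom 11: C, bond orders sum to 2 (valence 4) → 2 H
  atom 12: C, bond orders sum to 2 (valence 4) → 2 H
  atom 13: C, bond orders sum to 1 (valence 4) → 3 H
Totals → C:12, H:16, O:1.
In Hill order: C12H16O.

C12H16O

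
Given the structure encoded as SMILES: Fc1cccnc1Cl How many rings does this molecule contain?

1

In SMILES, each pair of matching ring-closure digits denotes one ring-closing bond; the number of such bonds equals the number of independent rings.
Ring-closure bonds here: 1.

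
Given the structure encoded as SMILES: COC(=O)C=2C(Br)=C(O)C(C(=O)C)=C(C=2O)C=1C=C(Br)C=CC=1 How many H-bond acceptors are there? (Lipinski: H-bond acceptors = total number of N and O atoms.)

5

N atoms: 0; O atoms: 5.
Lipinski HBA = 0 + 5 = 5.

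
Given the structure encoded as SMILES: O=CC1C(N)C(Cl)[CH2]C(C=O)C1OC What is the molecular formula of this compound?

C9H14ClNO3

Walk through each heavy atom and fill implicit hydrogens from standard valence (C 4, N 3, O 2, S 2, halogen 1):
  atom 1: O, bond orders sum to 2 (valence 2) → 0 H
  atom 2: C, bond orders sum to 3 (valence 4) → 1 H
  atom 3: C, bond orders sum to 3 (valence 4) → 1 H
  atom 4: C, bond orders sum to 3 (valence 4) → 1 H
  atom 5: N, bond orders sum to 1 (valence 3) → 2 H
  atom 6: C, bond orders sum to 3 (valence 4) → 1 H
  atom 7: Cl (halogen, monovalent) → 0 H
  atom 8: C with explicit H count 2
  atom 9: C, bond orders sum to 3 (valence 4) → 1 H
  atom 10: C, bond orders sum to 3 (valence 4) → 1 H
  atom 11: O, bond orders sum to 2 (valence 2) → 0 H
  atom 12: C, bond orders sum to 3 (valence 4) → 1 H
  atom 13: O, bond orders sum to 2 (valence 2) → 0 H
  atom 14: C, bond orders sum to 1 (valence 4) → 3 H
Totals → C:9, H:14, Cl:1, N:1, O:3.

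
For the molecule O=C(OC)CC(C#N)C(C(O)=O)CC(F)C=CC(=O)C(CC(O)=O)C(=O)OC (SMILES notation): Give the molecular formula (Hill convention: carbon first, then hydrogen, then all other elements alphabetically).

Walk through each heavy atom and fill implicit hydrogens from standard valence (C 4, N 3, O 2, S 2, halogen 1):
  atom 1: O, bond orders sum to 2 (valence 2) → 0 H
  atom 2: C, bond orders sum to 4 (valence 4) → 0 H
  atom 3: O, bond orders sum to 2 (valence 2) → 0 H
  atom 4: C, bond orders sum to 1 (valence 4) → 3 H
  atom 5: C, bond orders sum to 2 (valence 4) → 2 H
  atom 6: C, bond orders sum to 3 (valence 4) → 1 H
  atom 7: C, bond orders sum to 4 (valence 4) → 0 H
  atom 8: N, bond orders sum to 3 (valence 3) → 0 H
  atom 9: C, bond orders sum to 3 (valence 4) → 1 H
  atom 10: C, bond orders sum to 4 (valence 4) → 0 H
  atom 11: O, bond orders sum to 1 (valence 2) → 1 H
  atom 12: O, bond orders sum to 2 (valence 2) → 0 H
  atom 13: C, bond orders sum to 2 (valence 4) → 2 H
  atom 14: C, bond orders sum to 3 (valence 4) → 1 H
  atom 15: F (halogen, monovalent) → 0 H
  atom 16: C, bond orders sum to 3 (valence 4) → 1 H
  atom 17: C, bond orders sum to 3 (valence 4) → 1 H
  atom 18: C, bond orders sum to 4 (valence 4) → 0 H
  atom 19: O, bond orders sum to 2 (valence 2) → 0 H
  atom 20: C, bond orders sum to 3 (valence 4) → 1 H
  atom 21: C, bond orders sum to 2 (valence 4) → 2 H
  atom 22: C, bond orders sum to 4 (valence 4) → 0 H
  atom 23: O, bond orders sum to 1 (valence 2) → 1 H
  atom 24: O, bond orders sum to 2 (valence 2) → 0 H
  atom 25: C, bond orders sum to 4 (valence 4) → 0 H
  atom 26: O, bond orders sum to 2 (valence 2) → 0 H
  atom 27: O, bond orders sum to 2 (valence 2) → 0 H
  atom 28: C, bond orders sum to 1 (valence 4) → 3 H
Totals → C:17, H:20, F:1, N:1, O:9.

C17H20FNO9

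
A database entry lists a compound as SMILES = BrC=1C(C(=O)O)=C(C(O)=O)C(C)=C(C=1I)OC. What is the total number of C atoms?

Count every carbon token in the SMILES (each C, including those in ring-closure positions and inside branches).
Carbon count: 10.

10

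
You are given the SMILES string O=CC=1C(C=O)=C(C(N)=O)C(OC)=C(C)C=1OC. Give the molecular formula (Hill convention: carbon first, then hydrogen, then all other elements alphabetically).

C12H13NO5

Walk through each heavy atom and fill implicit hydrogens from standard valence (C 4, N 3, O 2, S 2, halogen 1):
  atom 1: O, bond orders sum to 2 (valence 2) → 0 H
  atom 2: C, bond orders sum to 3 (valence 4) → 1 H
  atom 3: C, bond orders sum to 4 (valence 4) → 0 H
  atom 4: C, bond orders sum to 4 (valence 4) → 0 H
  atom 5: C, bond orders sum to 3 (valence 4) → 1 H
  atom 6: O, bond orders sum to 2 (valence 2) → 0 H
  atom 7: C, bond orders sum to 4 (valence 4) → 0 H
  atom 8: C, bond orders sum to 4 (valence 4) → 0 H
  atom 9: N, bond orders sum to 1 (valence 3) → 2 H
  atom 10: O, bond orders sum to 2 (valence 2) → 0 H
  atom 11: C, bond orders sum to 4 (valence 4) → 0 H
  atom 12: O, bond orders sum to 2 (valence 2) → 0 H
  atom 13: C, bond orders sum to 1 (valence 4) → 3 H
  atom 14: C, bond orders sum to 4 (valence 4) → 0 H
  atom 15: C, bond orders sum to 1 (valence 4) → 3 H
  atom 16: C, bond orders sum to 4 (valence 4) → 0 H
  atom 17: O, bond orders sum to 2 (valence 2) → 0 H
  atom 18: C, bond orders sum to 1 (valence 4) → 3 H
Totals → C:12, H:13, N:1, O:5.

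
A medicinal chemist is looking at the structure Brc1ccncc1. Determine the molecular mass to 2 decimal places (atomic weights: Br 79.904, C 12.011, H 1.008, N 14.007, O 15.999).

158.00 g/mol

First, the molecular formula is C5H4BrN (counting implicit H from valence).
  Br: 1 × 79.904 = 79.904
  C: 5 × 12.011 = 60.055
  H: 4 × 1.008 = 4.032
  N: 1 × 14.007 = 14.007
Sum: 1×79.904 + 5×12.011 + 4×1.008 + 1×14.007 = 157.998 → 158.00 g/mol.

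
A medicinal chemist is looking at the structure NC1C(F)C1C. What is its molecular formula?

Walk through each heavy atom and fill implicit hydrogens from standard valence (C 4, N 3, O 2, S 2, halogen 1):
  atom 1: N, bond orders sum to 1 (valence 3) → 2 H
  atom 2: C, bond orders sum to 3 (valence 4) → 1 H
  atom 3: C, bond orders sum to 3 (valence 4) → 1 H
  atom 4: F (halogen, monovalent) → 0 H
  atom 5: C, bond orders sum to 3 (valence 4) → 1 H
  atom 6: C, bond orders sum to 1 (valence 4) → 3 H
Totals → C:4, H:8, F:1, N:1.
In Hill order: C4H8FN.

C4H8FN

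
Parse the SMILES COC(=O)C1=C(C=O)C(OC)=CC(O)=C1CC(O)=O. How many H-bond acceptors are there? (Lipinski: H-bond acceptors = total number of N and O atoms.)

7

N atoms: 0; O atoms: 7.
Lipinski HBA = 0 + 7 = 7.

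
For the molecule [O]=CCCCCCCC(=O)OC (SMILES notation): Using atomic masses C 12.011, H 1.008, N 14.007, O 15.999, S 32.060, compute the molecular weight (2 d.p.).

172.22 g/mol

First, the molecular formula is C9H16O3 (counting implicit H from valence).
  C: 9 × 12.011 = 108.099
  H: 16 × 1.008 = 16.128
  O: 3 × 15.999 = 47.997
Sum: 9×12.011 + 16×1.008 + 3×15.999 = 172.224 → 172.22 g/mol.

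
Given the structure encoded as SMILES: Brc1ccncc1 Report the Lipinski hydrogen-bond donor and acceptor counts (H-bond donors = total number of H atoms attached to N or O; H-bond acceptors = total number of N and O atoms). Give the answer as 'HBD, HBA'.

0, 1

Donors: find every N or O and count the H atoms it carries.
  atom 5 (N): bond orders sum to 3 → 0 H
Lipinski HBD = 0.
Acceptors: N atoms = 1, O atoms = 0 → HBA = 1.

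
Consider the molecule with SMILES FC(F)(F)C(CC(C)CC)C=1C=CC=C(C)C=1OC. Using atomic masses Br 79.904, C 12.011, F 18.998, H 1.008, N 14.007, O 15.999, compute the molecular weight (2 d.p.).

First, the molecular formula is C15H21F3O (counting implicit H from valence).
  C: 15 × 12.011 = 180.165
  F: 3 × 18.998 = 56.994
  H: 21 × 1.008 = 21.168
  O: 1 × 15.999 = 15.999
Sum: 15×12.011 + 3×18.998 + 21×1.008 + 1×15.999 = 274.326 → 274.33 g/mol.

274.33 g/mol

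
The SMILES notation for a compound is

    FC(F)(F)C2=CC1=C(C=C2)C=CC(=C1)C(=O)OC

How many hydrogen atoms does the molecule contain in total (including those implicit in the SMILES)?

Walk through each heavy atom and fill implicit hydrogens from standard valence (C 4, N 3, O 2, S 2, halogen 1):
  atom 1: F (halogen, monovalent) → 0 H
  atom 2: C, bond orders sum to 4 (valence 4) → 0 H
  atom 3: F (halogen, monovalent) → 0 H
  atom 4: F (halogen, monovalent) → 0 H
  atom 5: C, bond orders sum to 4 (valence 4) → 0 H
  atom 6: C, bond orders sum to 3 (valence 4) → 1 H
  atom 7: C, bond orders sum to 4 (valence 4) → 0 H
  atom 8: C, bond orders sum to 4 (valence 4) → 0 H
  atom 9: C, bond orders sum to 3 (valence 4) → 1 H
  atom 10: C, bond orders sum to 3 (valence 4) → 1 H
  atom 11: C, bond orders sum to 3 (valence 4) → 1 H
  atom 12: C, bond orders sum to 3 (valence 4) → 1 H
  atom 13: C, bond orders sum to 4 (valence 4) → 0 H
  atom 14: C, bond orders sum to 3 (valence 4) → 1 H
  atom 15: C, bond orders sum to 4 (valence 4) → 0 H
  atom 16: O, bond orders sum to 2 (valence 2) → 0 H
  atom 17: O, bond orders sum to 2 (valence 2) → 0 H
  atom 18: C, bond orders sum to 1 (valence 4) → 3 H
Total hydrogens: 9.

9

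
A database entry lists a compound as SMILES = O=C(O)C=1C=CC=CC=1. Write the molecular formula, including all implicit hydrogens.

Walk through each heavy atom and fill implicit hydrogens from standard valence (C 4, N 3, O 2, S 2, halogen 1):
  atom 1: O, bond orders sum to 2 (valence 2) → 0 H
  atom 2: C, bond orders sum to 4 (valence 4) → 0 H
  atom 3: O, bond orders sum to 1 (valence 2) → 1 H
  atom 4: C, bond orders sum to 4 (valence 4) → 0 H
  atom 5: C, bond orders sum to 3 (valence 4) → 1 H
  atom 6: C, bond orders sum to 3 (valence 4) → 1 H
  atom 7: C, bond orders sum to 3 (valence 4) → 1 H
  atom 8: C, bond orders sum to 3 (valence 4) → 1 H
  atom 9: C, bond orders sum to 3 (valence 4) → 1 H
Totals → C:7, H:6, O:2.

C7H6O2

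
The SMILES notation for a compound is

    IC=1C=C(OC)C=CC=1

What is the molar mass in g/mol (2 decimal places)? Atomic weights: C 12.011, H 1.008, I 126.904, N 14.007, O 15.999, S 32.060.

First, the molecular formula is C7H7IO (counting implicit H from valence).
  C: 7 × 12.011 = 84.077
  H: 7 × 1.008 = 7.056
  I: 1 × 126.904 = 126.904
  O: 1 × 15.999 = 15.999
Sum: 7×12.011 + 7×1.008 + 1×126.904 + 1×15.999 = 234.036 → 234.04 g/mol.

234.04 g/mol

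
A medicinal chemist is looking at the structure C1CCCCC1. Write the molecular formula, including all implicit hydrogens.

Walk through each heavy atom and fill implicit hydrogens from standard valence (C 4, N 3, O 2, S 2, halogen 1):
  atom 1: C, bond orders sum to 2 (valence 4) → 2 H
  atom 2: C, bond orders sum to 2 (valence 4) → 2 H
  atom 3: C, bond orders sum to 2 (valence 4) → 2 H
  atom 4: C, bond orders sum to 2 (valence 4) → 2 H
  atom 5: C, bond orders sum to 2 (valence 4) → 2 H
  atom 6: C, bond orders sum to 2 (valence 4) → 2 H
Totals → C:6, H:12.
In Hill order: C6H12.

C6H12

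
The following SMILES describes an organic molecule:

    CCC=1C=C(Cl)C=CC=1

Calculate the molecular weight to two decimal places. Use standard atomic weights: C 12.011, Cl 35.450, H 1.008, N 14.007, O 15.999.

140.61 g/mol

First, the molecular formula is C8H9Cl (counting implicit H from valence).
  C: 8 × 12.011 = 96.088
  Cl: 1 × 35.450 = 35.450
  H: 9 × 1.008 = 9.072
Sum: 8×12.011 + 1×35.450 + 9×1.008 = 140.610 → 140.61 g/mol.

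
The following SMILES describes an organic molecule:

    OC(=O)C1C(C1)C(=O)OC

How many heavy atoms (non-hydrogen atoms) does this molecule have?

10

Every atom symbol written in the SMILES (organic subset) is one heavy atom; implicit H are not written.
Heavy atoms by element → C:6, O:4.
Total: 10.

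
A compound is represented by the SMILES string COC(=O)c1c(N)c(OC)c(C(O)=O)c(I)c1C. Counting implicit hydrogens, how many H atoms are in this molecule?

Walk through each heavy atom and fill implicit hydrogens from standard valence (C 4, N 3, O 2, S 2, halogen 1); for lowercase aromatic atoms, an aromatic c carries 1 H when it has two neighbours and 0 H with three, and aromatic n carries 0 H:
  atom 1: C, bond orders sum to 1 (valence 4) → 3 H
  atom 2: O, bond orders sum to 2 (valence 2) → 0 H
  atom 3: C, bond orders sum to 4 (valence 4) → 0 H
  atom 4: O, bond orders sum to 2 (valence 2) → 0 H
  atom 5: aromatic c, 3 neighbours → 0 H
  atom 6: aromatic c, 3 neighbours → 0 H
  atom 7: N, bond orders sum to 1 (valence 3) → 2 H
  atom 8: aromatic c, 3 neighbours → 0 H
  atom 9: O, bond orders sum to 2 (valence 2) → 0 H
  atom 10: C, bond orders sum to 1 (valence 4) → 3 H
  atom 11: aromatic c, 3 neighbours → 0 H
  atom 12: C, bond orders sum to 4 (valence 4) → 0 H
  atom 13: O, bond orders sum to 1 (valence 2) → 1 H
  atom 14: O, bond orders sum to 2 (valence 2) → 0 H
  atom 15: aromatic c, 3 neighbours → 0 H
  atom 16: I (halogen, monovalent) → 0 H
  atom 17: aromatic c, 3 neighbours → 0 H
  atom 18: C, bond orders sum to 1 (valence 4) → 3 H
Total hydrogens: 12.

12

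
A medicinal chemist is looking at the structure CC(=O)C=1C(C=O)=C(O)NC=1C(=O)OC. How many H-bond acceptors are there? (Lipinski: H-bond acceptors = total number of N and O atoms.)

N atoms: 1; O atoms: 5.
Lipinski HBA = 1 + 5 = 6.

6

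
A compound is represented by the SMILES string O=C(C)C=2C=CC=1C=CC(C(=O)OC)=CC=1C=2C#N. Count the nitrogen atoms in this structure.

Scan the SMILES for N atoms (remember two-letter symbols like Cl and Br are single atoms).
Nitrogen count: 1.

1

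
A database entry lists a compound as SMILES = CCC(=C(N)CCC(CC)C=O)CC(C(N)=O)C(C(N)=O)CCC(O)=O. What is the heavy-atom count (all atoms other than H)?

26

Every atom symbol written in the SMILES (organic subset) is one heavy atom; implicit H are not written.
Heavy atoms by element → C:18, N:3, O:5.
Total: 26.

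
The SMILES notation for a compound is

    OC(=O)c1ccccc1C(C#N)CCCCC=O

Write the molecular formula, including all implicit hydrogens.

C14H15NO3

Walk through each heavy atom and fill implicit hydrogens from standard valence (C 4, N 3, O 2, S 2, halogen 1); for lowercase aromatic atoms, an aromatic c carries 1 H when it has two neighbours and 0 H with three, and aromatic n carries 0 H:
  atom 1: O, bond orders sum to 1 (valence 2) → 1 H
  atom 2: C, bond orders sum to 4 (valence 4) → 0 H
  atom 3: O, bond orders sum to 2 (valence 2) → 0 H
  atom 4: aromatic c, 3 neighbours → 0 H
  atom 5: aromatic c, 2 neighbours → 1 H
  atom 6: aromatic c, 2 neighbours → 1 H
  atom 7: aromatic c, 2 neighbours → 1 H
  atom 8: aromatic c, 2 neighbours → 1 H
  atom 9: aromatic c, 3 neighbours → 0 H
  atom 10: C, bond orders sum to 3 (valence 4) → 1 H
  atom 11: C, bond orders sum to 4 (valence 4) → 0 H
  atom 12: N, bond orders sum to 3 (valence 3) → 0 H
  atom 13: C, bond orders sum to 2 (valence 4) → 2 H
  atom 14: C, bond orders sum to 2 (valence 4) → 2 H
  atom 15: C, bond orders sum to 2 (valence 4) → 2 H
  atom 16: C, bond orders sum to 2 (valence 4) → 2 H
  atom 17: C, bond orders sum to 3 (valence 4) → 1 H
  atom 18: O, bond orders sum to 2 (valence 2) → 0 H
Totals → C:14, H:15, N:1, O:3.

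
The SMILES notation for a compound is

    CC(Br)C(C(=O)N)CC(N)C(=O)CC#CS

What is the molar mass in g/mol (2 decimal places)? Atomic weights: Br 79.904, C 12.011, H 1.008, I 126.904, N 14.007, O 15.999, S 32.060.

307.21 g/mol

First, the molecular formula is C10H15BrN2O2S (counting implicit H from valence).
  Br: 1 × 79.904 = 79.904
  C: 10 × 12.011 = 120.110
  H: 15 × 1.008 = 15.120
  N: 2 × 14.007 = 28.014
  O: 2 × 15.999 = 31.998
  S: 1 × 32.060 = 32.060
Sum: 1×79.904 + 10×12.011 + 15×1.008 + 2×14.007 + 2×15.999 + 1×32.060 = 307.206 → 307.21 g/mol.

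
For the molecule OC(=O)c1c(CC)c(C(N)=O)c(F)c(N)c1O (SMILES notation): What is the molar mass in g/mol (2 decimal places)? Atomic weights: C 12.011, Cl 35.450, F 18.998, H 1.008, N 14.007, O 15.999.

First, the molecular formula is C10H11FN2O4 (counting implicit H from valence).
  C: 10 × 12.011 = 120.110
  F: 1 × 18.998 = 18.998
  H: 11 × 1.008 = 11.088
  N: 2 × 14.007 = 28.014
  O: 4 × 15.999 = 63.996
Sum: 10×12.011 + 1×18.998 + 11×1.008 + 2×14.007 + 4×15.999 = 242.206 → 242.21 g/mol.

242.21 g/mol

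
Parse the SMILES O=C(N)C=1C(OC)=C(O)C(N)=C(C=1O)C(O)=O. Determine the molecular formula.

Walk through each heavy atom and fill implicit hydrogens from standard valence (C 4, N 3, O 2, S 2, halogen 1):
  atom 1: O, bond orders sum to 2 (valence 2) → 0 H
  atom 2: C, bond orders sum to 4 (valence 4) → 0 H
  atom 3: N, bond orders sum to 1 (valence 3) → 2 H
  atom 4: C, bond orders sum to 4 (valence 4) → 0 H
  atom 5: C, bond orders sum to 4 (valence 4) → 0 H
  atom 6: O, bond orders sum to 2 (valence 2) → 0 H
  atom 7: C, bond orders sum to 1 (valence 4) → 3 H
  atom 8: C, bond orders sum to 4 (valence 4) → 0 H
  atom 9: O, bond orders sum to 1 (valence 2) → 1 H
  atom 10: C, bond orders sum to 4 (valence 4) → 0 H
  atom 11: N, bond orders sum to 1 (valence 3) → 2 H
  atom 12: C, bond orders sum to 4 (valence 4) → 0 H
  atom 13: C, bond orders sum to 4 (valence 4) → 0 H
  atom 14: O, bond orders sum to 1 (valence 2) → 1 H
  atom 15: C, bond orders sum to 4 (valence 4) → 0 H
  atom 16: O, bond orders sum to 1 (valence 2) → 1 H
  atom 17: O, bond orders sum to 2 (valence 2) → 0 H
Totals → C:9, H:10, N:2, O:6.
In Hill order: C9H10N2O6.

C9H10N2O6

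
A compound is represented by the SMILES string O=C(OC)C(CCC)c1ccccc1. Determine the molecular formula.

C12H16O2

Walk through each heavy atom and fill implicit hydrogens from standard valence (C 4, N 3, O 2, S 2, halogen 1); for lowercase aromatic atoms, an aromatic c carries 1 H when it has two neighbours and 0 H with three, and aromatic n carries 0 H:
  atom 1: O, bond orders sum to 2 (valence 2) → 0 H
  atom 2: C, bond orders sum to 4 (valence 4) → 0 H
  atom 3: O, bond orders sum to 2 (valence 2) → 0 H
  atom 4: C, bond orders sum to 1 (valence 4) → 3 H
  atom 5: C, bond orders sum to 3 (valence 4) → 1 H
  atom 6: C, bond orders sum to 2 (valence 4) → 2 H
  atom 7: C, bond orders sum to 2 (valence 4) → 2 H
  atom 8: C, bond orders sum to 1 (valence 4) → 3 H
  atom 9: aromatic c, 3 neighbours → 0 H
  atom 10: aromatic c, 2 neighbours → 1 H
  atom 11: aromatic c, 2 neighbours → 1 H
  atom 12: aromatic c, 2 neighbours → 1 H
  atom 13: aromatic c, 2 neighbours → 1 H
  atom 14: aromatic c, 2 neighbours → 1 H
Totals → C:12, H:16, O:2.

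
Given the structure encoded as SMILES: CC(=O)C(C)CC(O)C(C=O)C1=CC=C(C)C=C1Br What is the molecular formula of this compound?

Walk through each heavy atom and fill implicit hydrogens from standard valence (C 4, N 3, O 2, S 2, halogen 1):
  atom 1: C, bond orders sum to 1 (valence 4) → 3 H
  atom 2: C, bond orders sum to 4 (valence 4) → 0 H
  atom 3: O, bond orders sum to 2 (valence 2) → 0 H
  atom 4: C, bond orders sum to 3 (valence 4) → 1 H
  atom 5: C, bond orders sum to 1 (valence 4) → 3 H
  atom 6: C, bond orders sum to 2 (valence 4) → 2 H
  atom 7: C, bond orders sum to 3 (valence 4) → 1 H
  atom 8: O, bond orders sum to 1 (valence 2) → 1 H
  atom 9: C, bond orders sum to 3 (valence 4) → 1 H
  atom 10: C, bond orders sum to 3 (valence 4) → 1 H
  atom 11: O, bond orders sum to 2 (valence 2) → 0 H
  atom 12: C, bond orders sum to 4 (valence 4) → 0 H
  atom 13: C, bond orders sum to 3 (valence 4) → 1 H
  atom 14: C, bond orders sum to 3 (valence 4) → 1 H
  atom 15: C, bond orders sum to 4 (valence 4) → 0 H
  atom 16: C, bond orders sum to 1 (valence 4) → 3 H
  atom 17: C, bond orders sum to 3 (valence 4) → 1 H
  atom 18: C, bond orders sum to 4 (valence 4) → 0 H
  atom 19: Br (halogen, monovalent) → 0 H
Totals → C:15, H:19, Br:1, O:3.
In Hill order: C15H19BrO3.

C15H19BrO3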